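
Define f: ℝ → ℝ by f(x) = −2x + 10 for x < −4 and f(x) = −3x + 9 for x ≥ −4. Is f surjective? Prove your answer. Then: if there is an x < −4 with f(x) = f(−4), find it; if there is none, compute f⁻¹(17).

Both pieces are strictly decreasing (slopes −2 and −3), so each is injective on its own interval.
The left piece maps (−∞, −4) onto (18, ∞); the right piece maps [−4, ∞) onto (−∞, 21].
The union (18, ∞) ∪ (−∞, 21] covers ℝ, so f is surjective.
For the follow-up: the images overlap, so an x < −4 with f(x) = f(−4) exists. f(−4) = 21; solving −2x + 10 = 21 for x < −4 gives x = (21 − 10)/(−2) = −11/2.

-11/2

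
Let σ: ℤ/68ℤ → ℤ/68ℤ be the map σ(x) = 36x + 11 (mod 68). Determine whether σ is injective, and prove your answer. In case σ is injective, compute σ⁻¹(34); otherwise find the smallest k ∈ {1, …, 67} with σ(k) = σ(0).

17

We have gcd(36, 68) = 4 > 1. Taking s = 0 and t = 17: σ(0) = 11 and σ(17) = 36·17 + 11 = 623 ≡ 11 (mod 68).
So σ(0) = σ(17) while 0 ≠ 17, therefore σ is not injective.
Since σ is not injective, we find the least positive k with σ(k) = σ(0): this means 36k ≡ 0 (mod 68), i.e. 68 ∣ 36k. Since gcd(36, 68) = 4, dividing through by 4 this holds exactly when 17 ∣ 9k, and as gcd(9, 17) = 1, exactly when 17 ∣ k.
The smallest positive such k is 17.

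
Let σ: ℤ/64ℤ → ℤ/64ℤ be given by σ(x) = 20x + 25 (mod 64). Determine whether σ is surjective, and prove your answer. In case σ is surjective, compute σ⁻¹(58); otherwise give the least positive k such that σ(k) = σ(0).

Since gcd(20, 64) = 4, we have 20x ≡ 0 (mod 4) for all x, so σ(x) ≡ 1 (mod 4).
But 0 ≢ 1 (mod 4), so 0 ∈ ℤ/64ℤ has no preimage. Hence σ is not surjective.
Since σ is not surjective, we find the least positive k with σ(k) = σ(0): this means 20k ≡ 0 (mod 64), i.e. 64 ∣ 20k. Since gcd(20, 64) = 4, dividing through by 4 this holds exactly when 16 ∣ 5k, and as gcd(5, 16) = 1, exactly when 16 ∣ k.
The smallest positive such k is 16.

16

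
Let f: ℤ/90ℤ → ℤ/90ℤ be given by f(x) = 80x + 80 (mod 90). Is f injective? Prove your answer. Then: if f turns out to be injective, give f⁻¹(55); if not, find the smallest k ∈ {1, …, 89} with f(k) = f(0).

Recall: f is injective when f(s) = f(t) forces s = t.
We have gcd(80, 90) = 10 > 1. Taking s = 0 and t = 9: f(0) = 80 and f(9) = 80·9 + 80 = 800 ≡ 80 (mod 90).
So f(0) = f(9) while 0 ≠ 9, so f is not injective.
Since f is not injective, we find the least positive k with f(k) = f(0): this means 80k ≡ 0 (mod 90), i.e. 90 ∣ 80k. Since gcd(80, 90) = 10, dividing through by 10 this holds exactly when 9 ∣ 8k, and as gcd(8, 9) = 1, exactly when 9 ∣ k.
The smallest positive such k is 9.

9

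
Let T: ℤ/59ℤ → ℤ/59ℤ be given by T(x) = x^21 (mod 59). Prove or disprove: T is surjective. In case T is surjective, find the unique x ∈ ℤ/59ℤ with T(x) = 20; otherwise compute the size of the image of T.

Since 59 is prime, the nonzero elements of ℤ/59ℤ form a cyclic group of order 58.
As gcd(21, 58) = 1, raising to the 21st power is a bijection on this group: if x_1^21 ≡ x_2^21 then (x_1x_2^{−1})^21 = 1, and the only element of order dividing gcd(21, 58) = 1 is 1, so x_1 = x_2.
With T(0) = 0 this makes T injective on all of ℤ/59ℤ, hence bijective (finite equal-size domain and codomain). In particular T is surjective.
Since T is surjective, we find the preimage of 20. The inverse of x ↦ x^21 on (ℤ/59ℤ)^× is x ↦ x^47, because 21·47 = 987 = 17·58 + 1 ≡ 1 (mod 58) and x^{58} = 1 for x ≠ 0 (Fermat). So T⁻¹(20) = 20^47 mod 59.
Repeated squaring mod 59: 20^1 ≡ 20, 20^2 ≡ 20² = 400 ≡ 46, 20^4 ≡ 46² = 2116 ≡ 51, 20^8 ≡ 51² = 2601 ≡ 5, 20^16 ≡ 5² = 25, 20^32 ≡ 25² = 625 ≡ 35. Since 47 = 32 + 8 + 4 + 2 + 1, 20^47 ≡ 35·5·51·46·20: 35·5 = 175 ≡ 57, then 57·51 = 2907 ≡ 16, then 16·46 = 736 ≡ 28, then 28·20 = 560 ≡ 29. So 20^47 ≡ 29 (mod 59).
Hence T⁻¹(20) = 29.

29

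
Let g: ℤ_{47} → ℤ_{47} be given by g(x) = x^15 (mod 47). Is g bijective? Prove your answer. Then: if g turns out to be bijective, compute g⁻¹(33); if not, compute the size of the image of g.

Since 47 is prime, the nonzero elements of ℤ_{47} form a cyclic group of order 46.
As gcd(15, 46) = 1, raising to the 15th power is a bijection on this group: if u^15 ≡ v^15 then (uv^{−1})^15 = 1, and the only element of order dividing gcd(15, 46) = 1 is 1, so u = v.
With g(0) = 0 this makes g injective on all of ℤ_{47}, hence bijective (finite equal-size domain and codomain). In particular g is bijective.
Since g is bijective, we find the preimage of 33. The inverse of x ↦ x^15 on (ℤ_{47})^× is x ↦ x^43, because 15·43 = 645 = 14·46 + 1 ≡ 1 (mod 46) and x^{46} = 1 for x ≠ 0 (Fermat). So g⁻¹(33) = 33^43 mod 47.
Repeated squaring mod 47: 33^1 ≡ 33, 33^2 ≡ 33² = 1089 ≡ 8, 33^4 ≡ 8² = 64 ≡ 17, 33^8 ≡ 17² = 289 ≡ 7, 33^16 ≡ 7² = 49 ≡ 2, 33^32 ≡ 2² = 4. Since 43 = 32 + 8 + 2 + 1, 33^43 ≡ 4·7·8·33: 4·7 = 28, then 28·8 = 224 ≡ 36, then 36·33 = 1188 ≡ 13. So 33^43 ≡ 13 (mod 47).
Hence g⁻¹(33) = 13.

13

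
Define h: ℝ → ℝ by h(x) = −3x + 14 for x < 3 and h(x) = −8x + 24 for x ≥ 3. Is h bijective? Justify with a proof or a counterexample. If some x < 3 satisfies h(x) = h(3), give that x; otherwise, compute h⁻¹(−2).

Both pieces are strictly decreasing (slopes −3 and −8), so each is injective on its own interval.
The left piece maps (−∞, 3) onto (5, ∞); the right piece maps [3, ∞) onto (−∞, 0].
The images leave a gap (5 has no preimage), so h is not surjective, hence not bijective.
Because the two images are disjoint, no x < 3 has h(x) = h(3), so we compute h⁻¹(−2): −2 lies in (−∞, 0], so solve −8x + 24 = −2: x = (−2 − 24)/(−8) = 13/4.

13/4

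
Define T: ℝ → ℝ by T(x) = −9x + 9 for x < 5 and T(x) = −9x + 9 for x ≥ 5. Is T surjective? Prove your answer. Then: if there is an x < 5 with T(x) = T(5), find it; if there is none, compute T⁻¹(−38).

Both pieces are strictly decreasing (slopes −9 and −9), so each is injective on its own interval.
The left piece maps (−∞, 5) onto (−36, ∞); the right piece maps [5, ∞) onto (−∞, −36].
These images together cover ℝ, so T is surjective.
Because the two images are disjoint, no x < 5 has T(x) = T(5), so we compute T⁻¹(−38): −38 lies in (−∞, −36], so solve −9x + 9 = −38: x = (−38 − 9)/(−9) = 47/9.

47/9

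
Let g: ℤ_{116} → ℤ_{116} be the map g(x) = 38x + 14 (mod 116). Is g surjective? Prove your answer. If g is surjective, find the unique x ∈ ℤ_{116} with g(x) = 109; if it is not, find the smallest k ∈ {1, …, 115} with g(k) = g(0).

Recall: surjectivity means every element of the codomain has a preimage under g.
Since gcd(38, 116) = 2, we have 38x ≡ 0 (mod 2) for all x, so g(x) ≡ 0 (mod 2).
But 1 ≢ 0 (mod 2), so 1 ∈ ℤ_{116} has no preimage. Therefore g is not surjective.
Since g is not surjective, we find the least positive k with g(k) = g(0): this means 38k ≡ 0 (mod 116), i.e. 116 ∣ 38k. Since gcd(38, 116) = 2, dividing through by 2 this holds exactly when 58 ∣ 19k, and as gcd(19, 58) = 1, exactly when 58 ∣ k.
The smallest positive such k is 58.

58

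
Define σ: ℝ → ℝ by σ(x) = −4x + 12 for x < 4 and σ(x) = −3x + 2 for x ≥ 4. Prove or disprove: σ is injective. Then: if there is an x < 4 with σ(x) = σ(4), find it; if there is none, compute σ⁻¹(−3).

15/4

Both pieces are strictly decreasing (slopes −4 and −3), so each is injective on its own interval.
The left piece maps (−∞, 4) onto (−4, ∞); the right piece maps [4, ∞) onto (−∞, −10].
These images are disjoint, so no value is attained by both pieces. Hence σ is injective.
Because the two images are disjoint, no x < 4 has σ(x) = σ(4), so we compute σ⁻¹(−3): −3 lies in (−4, ∞), so solve −4x + 12 = −3: x = (−3 − 12)/(−4) = 15/4.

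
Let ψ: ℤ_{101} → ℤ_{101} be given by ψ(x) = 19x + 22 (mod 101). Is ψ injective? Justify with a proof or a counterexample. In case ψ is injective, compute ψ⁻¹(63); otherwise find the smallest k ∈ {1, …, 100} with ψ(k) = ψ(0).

50

Suppose ψ(u) = ψ(v) in ℤ_{101}. Then 19u + 22 ≡ 19v + 22 (mod 101), so 19(u − v) ≡ 0 (mod 101).
Since gcd(19, 101) = 1, 19 is invertible modulo 101, hence u − v ≡ 0 (mod 101), i.e. u = v.
Thus ψ is injective.
We now compute 19⁻¹ mod 101 explicitly. Euclid's algorithm: 101 = 5·19 + 6, 19 = 3·6 + 1; back-substituting gives 1 = 16·19 − 3·101, so 19⁻¹ ≡ 16 (mod 101).
Since ψ is injective, we find ψ⁻¹(63): we need 19x ≡ 63 − 22 ≡ 41 (mod 101). Using 19⁻¹ = 16: x ≡ 16·41 = 656 = 6·101 + 50, so x = 50.
Check: ψ(50) = 19·50 + 22 = 972 = 9·101 + 63 ≡ 63 (mod 101).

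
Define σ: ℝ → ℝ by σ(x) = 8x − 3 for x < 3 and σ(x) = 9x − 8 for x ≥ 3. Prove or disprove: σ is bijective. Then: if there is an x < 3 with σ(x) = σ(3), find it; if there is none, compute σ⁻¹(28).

11/4

Both pieces are strictly increasing (slopes 8 and 9), so each is injective on its own interval.
The left piece maps (−∞, 3) onto (−∞, 21); the right piece maps [3, ∞) onto [19, ∞).
These images overlap. In particular σ(3) = 19 (right piece), and solving 8x − 3 = 19 on the left piece gives x = 11/4 < 3.
So σ(11/4) = σ(3) with 11/4 ≠ 3, and σ is not injective, hence not bijective. This x = 11/4 is the requested value below 3.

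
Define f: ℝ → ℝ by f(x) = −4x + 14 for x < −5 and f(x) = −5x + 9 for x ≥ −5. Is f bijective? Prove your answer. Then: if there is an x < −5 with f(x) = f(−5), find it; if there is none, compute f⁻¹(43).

Both pieces are strictly decreasing (slopes −4 and −5), so each is injective on its own interval.
The left piece maps (−∞, −5) onto (34, ∞); the right piece maps [−5, ∞) onto (−∞, 34].
Since 34 = 34, the images partition ℝ: f is injective and surjective, hence bijective.
Because the two images are disjoint, no x < −5 has f(x) = f(−5), so we compute f⁻¹(43): 43 lies in (34, ∞), so solve −4x + 14 = 43: x = (43 − 14)/(−4) = −29/4.

-29/4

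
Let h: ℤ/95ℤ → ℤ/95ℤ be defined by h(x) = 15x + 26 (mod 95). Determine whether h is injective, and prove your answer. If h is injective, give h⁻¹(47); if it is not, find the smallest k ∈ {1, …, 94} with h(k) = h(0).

19

We have gcd(15, 95) = 5 > 1. Taking u = 0 and v = 19: h(0) = 26 and h(19) = 15·19 + 26 = 311 ≡ 26 (mod 95).
So h(0) = h(19) while 0 ≠ 19, so h is not injective.
Since h is not injective, we find the least positive k with h(k) = h(0): this means 15k ≡ 0 (mod 95), i.e. 95 ∣ 15k. Since gcd(15, 95) = 5, dividing through by 5 this holds exactly when 19 ∣ 3k, and as gcd(3, 19) = 1, exactly when 19 ∣ k.
The smallest positive such k is 19.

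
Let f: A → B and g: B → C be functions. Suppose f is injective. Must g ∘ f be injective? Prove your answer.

not injective

No. Take A = B = C = {0, 1, 2}, f = identity (injective), and g(x) = 0 for every x.
Then (g ∘ f)(0) = 0 = (g ∘ f)(2) with 0 ≠ 2, so g ∘ f is not injective.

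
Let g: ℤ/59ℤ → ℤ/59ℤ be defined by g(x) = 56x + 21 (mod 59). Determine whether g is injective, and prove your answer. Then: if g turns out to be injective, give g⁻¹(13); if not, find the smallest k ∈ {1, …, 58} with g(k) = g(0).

42

If g(u) = g(v), then 56u ≡ 56v (mod 59). Because gcd(56, 59) = 1, we may cancel 56 to get u ≡ v (mod 59).
Therefore g is injective.
We now compute 56⁻¹ mod 59 explicitly. Euclid's algorithm: 59 = 1·56 + 3, 56 = 18·3 + 2, 3 = 1·2 + 1; back-substituting gives 1 = 39·56 − 37·59, so 56⁻¹ ≡ 39 (mod 59).
Since g is injective, we find g⁻¹(13): we need 56x ≡ 13 − 21 ≡ 51 (mod 59). Using 56⁻¹ = 39: x ≡ 39·51 = 1989 = 33·59 + 42, so x = 42.
Check: g(42) = 56·42 + 21 = 2373 = 40·59 + 13 ≡ 13 (mod 59).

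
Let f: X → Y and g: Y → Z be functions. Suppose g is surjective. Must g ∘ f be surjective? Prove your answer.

No. Take X = {1}, Y = Z = {1, 2}, f(1) = 1, and g = identity (surjective).
Then (g ∘ f)(1) = 1, and 2 ∈ Z has no preimage under g ∘ f, so g ∘ f is not surjective.

not surjective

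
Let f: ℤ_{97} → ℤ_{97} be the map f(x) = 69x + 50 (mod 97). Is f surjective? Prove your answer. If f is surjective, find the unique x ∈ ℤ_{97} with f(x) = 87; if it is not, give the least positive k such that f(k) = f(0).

16

By definition, surjectivity means every element of the codomain has a preimage under f.
Since gcd(69, 97) = 1, 69 is invertible modulo 97. Euclid's algorithm: 97 = 1·69 + 28, 69 = 2·28 + 13, 28 = 2·13 + 2, 13 = 6·2 + 1; back-substituting gives 1 = 45·69 − 32·97, so 69⁻¹ ≡ 45 (mod 97).
For any y ∈ ℤ_{97}, x = 45(y − 50) mod 97 satisfies f(x) = 69·45(y − 50) + 50 ≡ y (since 69·45 ≡ 1 mod 97). So every y has a preimage.
Therefore f is surjective.
Since f is surjective, we find f⁻¹(87): we need 69x ≡ 87 − 50 ≡ 37 (mod 97). Using 69⁻¹ = 45: x ≡ 45·37 = 1665 = 17·97 + 16, so x = 16.
Check: f(16) = 69·16 + 50 = 1154 = 11·97 + 87 ≡ 87 (mod 97).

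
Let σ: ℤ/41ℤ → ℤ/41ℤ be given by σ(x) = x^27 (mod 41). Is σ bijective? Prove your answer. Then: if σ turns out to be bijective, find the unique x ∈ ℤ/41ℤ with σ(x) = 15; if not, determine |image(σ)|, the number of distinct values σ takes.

Since 41 is prime, the nonzero elements of ℤ/41ℤ form a cyclic group of order 40.
As gcd(27, 40) = 1, raising to the 27th power is a bijection on this group: if x_1^27 ≡ x_2^27 then (x_1x_2^{−1})^27 = 1, and the only element of order dividing gcd(27, 40) = 1 is 1, so x_1 = x_2.
With σ(0) = 0 this makes σ injective on all of ℤ/41ℤ, hence bijective (finite equal-size domain and codomain). In particular σ is bijective.
Since σ is bijective, we find the preimage of 15. The inverse of x ↦ x^27 on (ℤ/41ℤ)^× is x ↦ x^3, because 27·3 = 81 = 2·40 + 1 ≡ 1 (mod 40) and x^{40} = 1 for x ≠ 0 (Fermat). So σ⁻¹(15) = 15^3 mod 41.
Repeated squaring mod 41: 15^1 ≡ 15, 15^2 ≡ 15² = 225 ≡ 20. Since 3 = 2 + 1, 15^3 ≡ 20·15: 20·15 = 300 ≡ 13. So 15^3 ≡ 13 (mod 41).
Hence σ⁻¹(15) = 13.

13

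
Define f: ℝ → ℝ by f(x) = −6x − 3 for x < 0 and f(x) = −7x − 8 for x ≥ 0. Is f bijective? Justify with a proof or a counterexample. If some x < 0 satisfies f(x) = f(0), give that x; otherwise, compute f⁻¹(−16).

8/7

Both pieces are strictly decreasing (slopes −6 and −7), so each is injective on its own interval.
The left piece maps (−∞, 0) onto (−3, ∞); the right piece maps [0, ∞) onto (−∞, −8].
The images leave a gap (−3 has no preimage), so f is not surjective, hence not bijective.
Because the two images are disjoint, no x < 0 has f(x) = f(0), so we compute f⁻¹(−16): −16 lies in (−∞, −8], so solve −7x − 8 = −16: x = (−16 + 8)/(−7) = 8/7.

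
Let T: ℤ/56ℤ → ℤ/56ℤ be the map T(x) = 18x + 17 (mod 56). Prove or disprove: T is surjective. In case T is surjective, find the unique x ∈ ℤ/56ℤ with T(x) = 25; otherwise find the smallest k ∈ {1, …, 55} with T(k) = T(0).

28

Recall that surjectivity means every element of the codomain has a preimage under T.
Since gcd(18, 56) = 2, we have 18x ≡ 0 (mod 2) for all x, so T(x) ≡ 1 (mod 2).
But 0 ≢ 1 (mod 2), so 0 ∈ ℤ/56ℤ has no preimage. Hence T is not surjective.
Since T is not surjective, we find the least positive k with T(k) = T(0): this means 18k ≡ 0 (mod 56), i.e. 56 ∣ 18k. Since gcd(18, 56) = 2, dividing through by 2 this holds exactly when 28 ∣ 9k, and as gcd(9, 28) = 1, exactly when 28 ∣ k.
The smallest positive such k is 28.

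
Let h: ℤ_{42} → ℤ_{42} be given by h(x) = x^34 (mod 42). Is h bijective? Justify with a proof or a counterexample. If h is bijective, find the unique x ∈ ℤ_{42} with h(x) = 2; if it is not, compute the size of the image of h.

h(4): Repeated squaring mod 42: 4^1 ≡ 4, 4^2 ≡ 4² = 16, 4^4 ≡ 16² = 256 ≡ 4, 4^8 ≡ 4² = 16, 4^16 ≡ 16² = 256 ≡ 4, 4^32 ≡ 4² = 16. Since 34 = 32 + 2, 4^34 ≡ 16·16: 16·16 = 256 ≡ 4. So 4^34 ≡ 4 (mod 42).
h(10): Repeated squaring mod 42: 10^1 ≡ 10, 10^2 ≡ 10² = 100 ≡ 16, 10^4 ≡ 16² = 256 ≡ 4, 10^8 ≡ 4² = 16, 10^16 ≡ 16² = 256 ≡ 4, 10^32 ≡ 4² = 16. Since 34 = 32 + 2, 10^34 ≡ 16·16: 16·16 = 256 ≡ 4. So 10^34 ≡ 4 (mod 42).
So h(4) = h(10) = 4 while 4 ≠ 10, so h is not injective, hence not bijective.
Since h is not bijective, we determine |image(h)|. Computing x^34 mod 42 for each x (by repeated squaring, reducing mod 42 at every step), the values h(0), h(1), …, h(41) are: 0, 1, 16, 39, 4, 37, 36, 7, 22, 9, 4, 25, 30, 1, 28, 15, 16, 25, 18, 37, 22, 21, 22, 37, 18, 25, 16, 15, 28, 1, 30, 25, 4, 9, 22, 7, 36, 37, 4, 39, 16, 1.
The distinct values are {0, 1, 4, 7, 9, 15, 16, 18, 21, 22, 25, 28, 30, 36, 37, 39}; there are 16 of them.

16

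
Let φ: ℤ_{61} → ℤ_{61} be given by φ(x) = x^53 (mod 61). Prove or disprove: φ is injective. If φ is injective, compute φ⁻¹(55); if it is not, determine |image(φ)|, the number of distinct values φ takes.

30

Since 61 is prime, the nonzero elements of ℤ_{61} form a cyclic group of order 60.
As gcd(53, 60) = 1, raising to the 53rd power is a bijection on this group: if u^53 ≡ v^53 then (uv^{−1})^53 = 1, and the only element of order dividing gcd(53, 60) = 1 is 1, so u = v.
With φ(0) = 0 this makes φ injective on all of ℤ_{61}, hence bijective (finite equal-size domain and codomain). In particular φ is injective.
Since φ is injective, we find the preimage of 55. The inverse of x ↦ x^53 on (ℤ_{61})^× is x ↦ x^17, because 53·17 = 901 = 15·60 + 1 ≡ 1 (mod 60) and x^{60} = 1 for x ≠ 0 (Fermat). So φ⁻¹(55) = 55^17 mod 61.
Repeated squaring mod 61: 55^1 ≡ 55, 55^2 ≡ 55² = 3025 ≡ 36, 55^4 ≡ 36² = 1296 ≡ 15, 55^8 ≡ 15² = 225 ≡ 42, 55^16 ≡ 42² = 1764 ≡ 56. Since 17 = 16 + 1, 55^17 ≡ 56·55: 56·55 = 3080 ≡ 30. So 55^17 ≡ 30 (mod 61).
Hence φ⁻¹(55) = 30.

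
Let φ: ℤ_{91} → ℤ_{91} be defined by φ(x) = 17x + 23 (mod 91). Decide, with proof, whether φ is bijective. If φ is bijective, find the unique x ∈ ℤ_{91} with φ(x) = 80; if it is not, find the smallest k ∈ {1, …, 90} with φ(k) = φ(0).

Recall: φ is injective if φ(s) = φ(t) implies s = t.
Suppose φ(s) = φ(t) in ℤ_{91}. Then 17s + 23 ≡ 17t + 23 (mod 91), therefore 17(s − t) ≡ 0 (mod 91).
Since gcd(17, 91) = 1, 17 is invertible modulo 91, hence s − t ≡ 0 (mod 91), i.e. s = t.
We now compute 17⁻¹ mod 91 explicitly. Euclid's algorithm: 91 = 5·17 + 6, 17 = 2·6 + 5, 6 = 1·5 + 1; back-substituting gives 1 = 75·17 − 14·91, so 17⁻¹ ≡ 75 (mod 91).
Then y ↦ 75(y − 23) is a two-sided inverse to φ, so every y ∈ ℤ_{91} has a preimage.
Therefore φ is bijective.
Since φ is bijective, we compute φ⁻¹(80): solve 17x + 23 ≡ 80 (mod 91), i.e. 17x ≡ 57 (mod 91).
Multiplying by 17⁻¹ = 75 gives x ≡ 75·57 = 4275 = 46·91 + 89 ≡ 89 (mod 91).
Check: φ(89) = 17·89 + 23 = 1536 = 16·91 + 80 ≡ 80 (mod 91).

89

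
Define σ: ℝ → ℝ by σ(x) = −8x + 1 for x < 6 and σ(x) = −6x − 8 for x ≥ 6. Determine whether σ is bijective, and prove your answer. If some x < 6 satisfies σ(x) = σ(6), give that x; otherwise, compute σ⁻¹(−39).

45/8

Both pieces are strictly decreasing (slopes −8 and −6), so each is injective on its own interval.
The left piece maps (−∞, 6) onto (−47, ∞); the right piece maps [6, ∞) onto (−∞, −44].
These images overlap. In particular σ(6) = −44 (right piece), and solving −8x + 1 = −44 on the left piece gives x = 45/8 < 6.
So σ(45/8) = σ(6) with 45/8 ≠ 6, and σ is not injective, hence not bijective. This x = 45/8 is the requested value below 6.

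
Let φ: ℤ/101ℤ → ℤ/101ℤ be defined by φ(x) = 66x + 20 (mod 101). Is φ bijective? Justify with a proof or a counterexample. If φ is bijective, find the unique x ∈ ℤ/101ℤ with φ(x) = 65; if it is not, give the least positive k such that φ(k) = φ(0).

Suppose φ(s) = φ(t) in ℤ/101ℤ. Then 66s + 20 ≡ 66t + 20 (mod 101), hence 66(s − t) ≡ 0 (mod 101).
Since gcd(66, 101) = 1, 66 is invertible modulo 101, hence s − t ≡ 0 (mod 101), i.e. s = t.
We now compute 66⁻¹ mod 101 explicitly. Euclid's algorithm: 101 = 1·66 + 35, 66 = 1·35 + 31, 35 = 1·31 + 4, 31 = 7·4 + 3, 4 = 1·3 + 1; back-substituting gives 1 = 75·66 − 49·101, so 66⁻¹ ≡ 75 (mod 101).
Then y ↦ 75(y − 20) is a two-sided inverse to φ, so every y ∈ ℤ/101ℤ has a preimage.
So φ is bijective.
Since φ is bijective, we find φ⁻¹(65): we need 66x ≡ 65 − 20 ≡ 45 (mod 101). Using 66⁻¹ = 75: x ≡ 75·45 = 3375 = 33·101 + 42, so x = 42.
Check: φ(42) = 66·42 + 20 = 2792 = 27·101 + 65 ≡ 65 (mod 101).

42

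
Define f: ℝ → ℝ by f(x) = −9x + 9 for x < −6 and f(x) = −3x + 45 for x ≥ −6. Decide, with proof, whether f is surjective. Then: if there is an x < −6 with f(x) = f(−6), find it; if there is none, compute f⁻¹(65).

-56/9

Both pieces are strictly decreasing (slopes −9 and −3), so each is injective on its own interval.
The left piece maps (−∞, −6) onto (63, ∞); the right piece maps [−6, ∞) onto (−∞, 63].
These images together cover ℝ, so f is surjective.
Because the two images are disjoint, no x < −6 has f(x) = f(−6), so we compute f⁻¹(65): 65 lies in (63, ∞), so solve −9x + 9 = 65: x = (65 − 9)/(−9) = −56/9.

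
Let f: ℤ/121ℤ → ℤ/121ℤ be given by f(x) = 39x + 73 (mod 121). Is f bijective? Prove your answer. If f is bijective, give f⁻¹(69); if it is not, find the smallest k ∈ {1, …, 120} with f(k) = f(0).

Suppose f(s) = f(t) in ℤ/121ℤ. Then 39s + 73 ≡ 39t + 73 (mod 121), thus 39(s − t) ≡ 0 (mod 121).
Since gcd(39, 121) = 1, 39 is invertible modulo 121, thus s − t ≡ 0 (mod 121), i.e. s = t.
We now compute 39⁻¹ mod 121 explicitly. Euclid's algorithm: 121 = 3·39 + 4, 39 = 9·4 + 3, 4 = 1·3 + 1; back-substituting gives 1 = 90·39 − 29·121, so 39⁻¹ ≡ 90 (mod 121).
For any y ∈ ℤ/121ℤ, x = 90(y − 73) mod 121 satisfies f(x) = 39·90(y − 73) + 73 ≡ y (since 39·90 ≡ 1 mod 121). So every y has a preimage.
Hence f is bijective.
Since f is bijective, we find f⁻¹(69): we need 39x ≡ 69 − 73 ≡ 117 (mod 121). Using 39⁻¹ = 90: x ≡ 90·117 = 10530 = 87·121 + 3, so x = 3.
Check: f(3) = 39·3 + 73 = 190 = 1·121 + 69 ≡ 69 (mod 121).

3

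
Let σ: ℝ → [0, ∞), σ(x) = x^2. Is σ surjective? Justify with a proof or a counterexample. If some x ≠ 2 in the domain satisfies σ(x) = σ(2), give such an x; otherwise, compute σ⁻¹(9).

-2

For any y ∈ [0, ∞), x = y^{1/2} ∈ ℝ satisfies x^2 = y, so σ is surjective.
For the follow-up, such an x exists: taking x = −2 ∈ ℝ gives σ(−2) = 4 = σ(2) with −2 ≠ 2.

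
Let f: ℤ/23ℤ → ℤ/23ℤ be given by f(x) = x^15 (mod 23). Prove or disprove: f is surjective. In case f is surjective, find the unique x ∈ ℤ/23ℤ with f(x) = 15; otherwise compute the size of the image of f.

17

Since 23 is prime, the nonzero elements of ℤ/23ℤ form a cyclic group of order 22.
As gcd(15, 22) = 1, raising to the 15th power is a bijection on this group: if a^15 ≡ b^15 then (ab^{−1})^15 = 1, and the only element of order dividing gcd(15, 22) = 1 is 1, so a = b.
With f(0) = 0 this makes f injective on all of ℤ/23ℤ, hence bijective (finite equal-size domain and codomain). In particular f is surjective.
Since f is surjective, we find the preimage of 15. The inverse of x ↦ x^15 on (ℤ/23ℤ)^× is x ↦ x^3, because 15·3 = 45 = 2·22 + 1 ≡ 1 (mod 22) and x^{22} = 1 for x ≠ 0 (Fermat). So f⁻¹(15) = 15^3 mod 23.
Repeated squaring mod 23: 15^1 ≡ 15, 15^2 ≡ 15² = 225 ≡ 18. Since 3 = 2 + 1, 15^3 ≡ 18·15: 18·15 = 270 ≡ 17. So 15^3 ≡ 17 (mod 23).
Hence f⁻¹(15) = 17.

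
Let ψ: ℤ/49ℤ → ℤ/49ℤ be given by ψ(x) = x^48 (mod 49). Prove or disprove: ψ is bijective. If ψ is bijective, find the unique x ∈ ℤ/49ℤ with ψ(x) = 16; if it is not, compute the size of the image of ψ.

ψ(3): Repeated squaring mod 49: 3^1 ≡ 3, 3^2 ≡ 3² = 9, 3^4 ≡ 9² = 81 ≡ 32, 3^8 ≡ 32² = 1024 ≡ 44, 3^16 ≡ 44² = 1936 ≡ 25, 3^32 ≡ 25² = 625 ≡ 37. Since 48 = 32 + 16, 3^48 ≡ 37·25: 37·25 = 925 ≡ 43. So 3^48 ≡ 43 (mod 49).
ψ(5): Repeated squaring mod 49: 5^1 ≡ 5, 5^2 ≡ 5² = 25, 5^4 ≡ 25² = 625 ≡ 37, 5^8 ≡ 37² = 1369 ≡ 46, 5^16 ≡ 46² = 2116 ≡ 9, 5^32 ≡ 9² = 81 ≡ 32. Since 48 = 32 + 16, 5^48 ≡ 32·9: 32·9 = 288 ≡ 43. So 5^48 ≡ 43 (mod 49).
So ψ(3) = ψ(5) = 43 while 3 ≠ 5, hence ψ is not injective, hence not bijective.
Since ψ is not bijective, we determine |image(ψ)|. Computing x^48 mod 49 for each x (by repeated squaring, reducing mod 49 at every step), the values ψ(0), ψ(1), …, ψ(48) are: 0, 1, 15, 43, 29, 43, 8, 0, 43, 36, 8, 15, 22, 15, 0, 36, 8, 22, 1, 1, 22, 0, 29, 29, 36, 36, 29, 29, 0, 22, 1, 1, 22, 8, 36, 0, 15, 22, 15, 8, 36, 43, 0, 8, 43, 29, 43, 15, 1.
The distinct values are {0, 1, 8, 15, 22, 29, 36, 43}; there are 8 of them.

8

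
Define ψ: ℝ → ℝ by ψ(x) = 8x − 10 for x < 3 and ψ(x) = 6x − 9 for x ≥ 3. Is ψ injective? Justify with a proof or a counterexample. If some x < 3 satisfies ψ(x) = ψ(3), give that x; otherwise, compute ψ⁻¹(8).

19/8

Both pieces are strictly increasing (slopes 8 and 6), so each is injective on its own interval.
The left piece maps (−∞, 3) onto (−∞, 14); the right piece maps [3, ∞) onto [9, ∞).
These images overlap. In particular ψ(3) = 9 (right piece), and solving 8x − 10 = 9 on the left piece gives x = 19/8 < 3.
So ψ(19/8) = ψ(3) with 19/8 ≠ 3, and ψ is not injective. This x = 19/8 is the requested value below 3.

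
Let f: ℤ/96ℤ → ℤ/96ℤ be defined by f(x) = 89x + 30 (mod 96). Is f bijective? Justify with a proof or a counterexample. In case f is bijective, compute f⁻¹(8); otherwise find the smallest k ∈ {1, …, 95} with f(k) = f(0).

58

Suppose f(a) = f(b) in ℤ/96ℤ. Then 89a + 30 ≡ 89b + 30 (mod 96), thus 89(a − b) ≡ 0 (mod 96).
Since gcd(89, 96) = 1, 89 is invertible modulo 96, so a − b ≡ 0 (mod 96), i.e. a = b.
We now compute 89⁻¹ mod 96 explicitly. Euclid's algorithm: 96 = 1·89 + 7, 89 = 12·7 + 5, 7 = 1·5 + 2, 5 = 2·2 + 1; back-substituting gives 1 = 41·89 − 38·96, so 89⁻¹ ≡ 41 (mod 96).
For any y ∈ ℤ/96ℤ, x = 41(y − 30) mod 96 satisfies f(x) = 89·41(y − 30) + 30 ≡ y (since 89·41 ≡ 1 mod 96). So every y has a preimage.
Hence f is bijective.
Since f is bijective, we compute f⁻¹(8): solve 89x + 30 ≡ 8 (mod 96), i.e. 89x ≡ 74 (mod 96).
Multiplying by 89⁻¹ = 41 gives x ≡ 41·74 = 3034 = 31·96 + 58 ≡ 58 (mod 96).
Check: f(58) = 89·58 + 30 = 5192 = 54·96 + 8 ≡ 8 (mod 96).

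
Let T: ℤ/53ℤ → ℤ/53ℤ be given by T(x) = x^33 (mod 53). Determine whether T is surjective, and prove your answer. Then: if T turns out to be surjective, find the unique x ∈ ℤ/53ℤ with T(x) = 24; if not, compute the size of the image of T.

46

Since 53 is prime, the nonzero elements of ℤ/53ℤ form a cyclic group of order 52.
As gcd(33, 52) = 1, raising to the 33rd power is a bijection on this group: if x_1^33 ≡ x_2^33 then (x_1x_2^{−1})^33 = 1, and the only element of order dividing gcd(33, 52) = 1 is 1, so x_1 = x_2.
With T(0) = 0 this makes T injective on all of ℤ/53ℤ, hence bijective (finite equal-size domain and codomain). In particular T is surjective.
Since T is surjective, we find the preimage of 24. The inverse of x ↦ x^33 on (ℤ/53ℤ)^× is x ↦ x^41, because 33·41 = 1353 = 26·52 + 1 ≡ 1 (mod 52) and x^{52} = 1 for x ≠ 0 (Fermat). So T⁻¹(24) = 24^41 mod 53.
Repeated squaring mod 53: 24^1 ≡ 24, 24^2 ≡ 24² = 576 ≡ 46, 24^4 ≡ 46² = 2116 ≡ 49, 24^8 ≡ 49² = 2401 ≡ 16, 24^16 ≡ 16² = 256 ≡ 44, 24^32 ≡ 44² = 1936 ≡ 28. Since 41 = 32 + 8 + 1, 24^41 ≡ 28·16·24: 28·16 = 448 ≡ 24, then 24·24 = 576 ≡ 46. So 24^41 ≡ 46 (mod 53).
Hence T⁻¹(24) = 46.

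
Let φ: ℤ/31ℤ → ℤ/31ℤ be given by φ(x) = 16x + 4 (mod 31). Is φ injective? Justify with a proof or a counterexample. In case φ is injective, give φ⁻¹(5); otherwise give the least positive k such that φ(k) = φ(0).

If φ(u) = φ(v), then 16u ≡ 16v (mod 31). Because gcd(16, 31) = 1, we may cancel 16 to get u ≡ v (mod 31).
So φ is injective.
We now compute 16⁻¹ mod 31 explicitly. Euclid's algorithm: 31 = 1·16 + 15, 16 = 1·15 + 1; back-substituting gives 1 = 2·16 − 1·31, so 16⁻¹ ≡ 2 (mod 31).
Since φ is injective, we find φ⁻¹(5): we need 16x ≡ 5 − 4 ≡ 1 (mod 31). Using 16⁻¹ = 2: x ≡ 2·1 = 2, so x = 2.
Check: φ(2) = 16·2 + 4 = 36 = 1·31 + 5 ≡ 5 (mod 31).

2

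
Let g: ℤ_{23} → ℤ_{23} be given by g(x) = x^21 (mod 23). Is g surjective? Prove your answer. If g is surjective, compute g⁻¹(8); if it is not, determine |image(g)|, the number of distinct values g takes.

3

Since 23 is prime, the nonzero elements of ℤ_{23} form a cyclic group of order 22.
As gcd(21, 22) = 1, raising to the 21st power is a bijection on this group: if x_1^21 ≡ x_2^21 then (x_1x_2^{−1})^21 = 1, and the only element of order dividing gcd(21, 22) = 1 is 1, so x_1 = x_2.
With g(0) = 0 this makes g injective on all of ℤ_{23}, hence bijective (finite equal-size domain and codomain). In particular g is surjective.
Since g is surjective, we find the preimage of 8. The inverse of x ↦ x^21 on (ℤ_{23})^× is x ↦ x^21, because 21·21 = 441 = 20·22 + 1 ≡ 1 (mod 22) and x^{22} = 1 for x ≠ 0 (Fermat). So g⁻¹(8) = 8^21 mod 23.
Repeated squaring mod 23: 8^1 ≡ 8, 8^2 ≡ 8² = 64 ≡ 18, 8^4 ≡ 18² = 324 ≡ 2, 8^8 ≡ 2² = 4, 8^16 ≡ 4² = 16. Since 21 = 16 + 4 + 1, 8^21 ≡ 16·2·8: 16·2 = 32 ≡ 9, then 9·8 = 72 ≡ 3. So 8^21 ≡ 3 (mod 23).
Hence g⁻¹(8) = 3.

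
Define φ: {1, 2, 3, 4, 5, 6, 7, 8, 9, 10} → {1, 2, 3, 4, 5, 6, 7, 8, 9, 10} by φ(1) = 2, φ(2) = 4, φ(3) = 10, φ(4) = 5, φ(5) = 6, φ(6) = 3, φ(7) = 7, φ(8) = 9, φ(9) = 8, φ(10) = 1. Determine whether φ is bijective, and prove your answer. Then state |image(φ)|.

The values 2, 4, 10, 5, 6, 3, 7, 9, 8, 1 are a permutation of {1, 2, 3, 4, 5, 6, 7, 8, 9, 10}: each element appears exactly once.
So φ is injective and surjective, hence bijective.
The image of φ is {1, 2, 3, 4, 5, 6, 7, 8, 9, 10}, which has 10 elements.

10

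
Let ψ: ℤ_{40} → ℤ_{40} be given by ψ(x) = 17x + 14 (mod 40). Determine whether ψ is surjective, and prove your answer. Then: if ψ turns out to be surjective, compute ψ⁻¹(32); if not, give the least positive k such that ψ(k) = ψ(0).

34

Recall: ψ is surjective if every y in the codomain equals ψ(x) for some x in the domain.
Since gcd(17, 40) = 1, 17 is invertible modulo 40. Euclid's algorithm: 40 = 2·17 + 6, 17 = 2·6 + 5, 6 = 1·5 + 1; back-substituting gives 1 = 33·17 − 14·40, so 17⁻¹ ≡ 33 (mod 40).
Then y ↦ 33(y − 14) is a two-sided inverse to ψ, so every y ∈ ℤ_{40} has a preimage.
Therefore ψ is surjective.
Since ψ is surjective, we find ψ⁻¹(32): we need 17x ≡ 32 − 14 ≡ 18 (mod 40). Using 17⁻¹ = 33: x ≡ 33·18 = 594 = 14·40 + 34, so x = 34.
Check: ψ(34) = 17·34 + 14 = 592 = 14·40 + 32 ≡ 32 (mod 40).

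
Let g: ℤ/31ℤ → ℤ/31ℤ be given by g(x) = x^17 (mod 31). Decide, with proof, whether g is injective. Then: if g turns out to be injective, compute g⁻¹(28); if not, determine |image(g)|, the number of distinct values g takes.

Since 31 is prime, the nonzero elements of ℤ/31ℤ form a cyclic group of order 30.
As gcd(17, 30) = 1, raising to the 17th power is a bijection on this group: if a^17 ≡ b^17 then (ab^{−1})^17 = 1, and the only element of order dividing gcd(17, 30) = 1 is 1, so a = b.
With g(0) = 0 this makes g injective on all of ℤ/31ℤ, hence bijective (finite equal-size domain and codomain). In particular g is injective.
Since g is injective, we find the preimage of 28. The inverse of x ↦ x^17 on (ℤ/31ℤ)^× is x ↦ x^23, because 17·23 = 391 = 13·30 + 1 ≡ 1 (mod 30) and x^{30} = 1 for x ≠ 0 (Fermat). So g⁻¹(28) = 28^23 mod 31.
Repeated squaring mod 31: 28^1 ≡ 28, 28^2 ≡ 28² = 784 ≡ 9, 28^4 ≡ 9² = 81 ≡ 19, 28^8 ≡ 19² = 361 ≡ 20, 28^16 ≡ 20² = 400 ≡ 28. Since 23 = 16 + 4 + 2 + 1, 28^23 ≡ 28·19·9·28: 28·19 = 532 ≡ 5, then 5·9 = 45 ≡ 14, then 14·28 = 392 ≡ 20. So 28^23 ≡ 20 (mod 31).
Hence g⁻¹(28) = 20.

20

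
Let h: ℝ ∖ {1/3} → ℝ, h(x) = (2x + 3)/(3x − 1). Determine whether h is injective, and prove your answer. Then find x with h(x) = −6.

3/20

Suppose h(u) = h(v). Cross-multiplying: (2u + 3)(3v − 1) = (2v + 3)(3u − 1).
Expanding both sides and cancelling the symmetric terms leaves −11·(u − v) = 0. Since −11 ≠ 0, u = v. So h is injective.
Solving h(x) = −6: cross-multiplying gives 2x + 3 = −6(3x − 1), which rearranges to 20x = 3, so x = 3/20.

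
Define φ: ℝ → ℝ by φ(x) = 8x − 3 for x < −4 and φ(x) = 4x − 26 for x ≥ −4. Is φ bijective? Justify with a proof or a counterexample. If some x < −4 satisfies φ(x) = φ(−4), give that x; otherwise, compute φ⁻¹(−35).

Both pieces are strictly increasing (slopes 8 and 4), so each is injective on its own interval.
The left piece maps (−∞, −4) onto (−∞, −35); the right piece maps [−4, ∞) onto [−42, ∞).
These images overlap. In particular φ(−4) = −42 (right piece), and solving 8x − 3 = −42 on the left piece gives x = −39/8 < −4.
So φ(−39/8) = φ(−4) with −39/8 ≠ −4, and φ is not injective, hence not bijective. This x = −39/8 is the requested value below −4.

-39/8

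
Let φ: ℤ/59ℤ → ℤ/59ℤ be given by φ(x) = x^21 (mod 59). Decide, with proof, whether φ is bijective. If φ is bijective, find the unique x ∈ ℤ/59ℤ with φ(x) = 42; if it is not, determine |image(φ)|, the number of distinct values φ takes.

24

Since 59 is prime, the nonzero elements of ℤ/59ℤ form a cyclic group of order 58.
As gcd(21, 58) = 1, raising to the 21st power is a bijection on this group: if s^21 ≡ t^21 then (st^{−1})^21 = 1, and the only element of order dividing gcd(21, 58) = 1 is 1, so s = t.
With φ(0) = 0 this makes φ injective on all of ℤ/59ℤ, hence bijective (finite equal-size domain and codomain). In particular φ is bijective.
Since φ is bijective, we find the preimage of 42. The inverse of x ↦ x^21 on (ℤ/59ℤ)^× is x ↦ x^47, because 21·47 = 987 = 17·58 + 1 ≡ 1 (mod 58) and x^{58} = 1 for x ≠ 0 (Fermat). So φ⁻¹(42) = 42^47 mod 59.
Repeated squaring mod 59: 42^1 ≡ 42, 42^2 ≡ 42² = 1764 ≡ 53, 42^4 ≡ 53² = 2809 ≡ 36, 42^8 ≡ 36² = 1296 ≡ 57, 42^16 ≡ 57² = 3249 ≡ 4, 42^32 ≡ 4² = 16. Since 47 = 32 + 8 + 4 + 2 + 1, 42^47 ≡ 16·57·36·53·42: 16·57 = 912 ≡ 27, then 27·36 = 972 ≡ 28, then 28·53 = 1484 ≡ 9, then 9·42 = 378 ≡ 24. So 42^47 ≡ 24 (mod 59).
Hence φ⁻¹(42) = 24.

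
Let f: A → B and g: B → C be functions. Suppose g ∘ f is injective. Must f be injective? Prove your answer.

injective

Suppose f(a) = f(b). Applying g: (g ∘ f)(a) = (g ∘ f)(b). Since g ∘ f is injective, a = b. Therefore f is injective.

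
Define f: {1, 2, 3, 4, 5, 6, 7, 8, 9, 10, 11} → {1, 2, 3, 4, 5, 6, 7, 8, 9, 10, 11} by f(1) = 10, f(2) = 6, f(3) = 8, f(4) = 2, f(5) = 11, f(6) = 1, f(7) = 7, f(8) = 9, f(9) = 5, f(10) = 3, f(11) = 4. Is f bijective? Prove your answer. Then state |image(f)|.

The values 10, 6, 8, 2, 11, 1, 7, 9, 5, 3, 4 are a permutation of {1, 2, 3, 4, 5, 6, 7, 8, 9, 10, 11}: each element appears exactly once.
So f is injective and surjective, hence bijective.
The image of f is {1, 2, 3, 4, 5, 6, 7, 8, 9, 10, 11}, which has 11 elements.

11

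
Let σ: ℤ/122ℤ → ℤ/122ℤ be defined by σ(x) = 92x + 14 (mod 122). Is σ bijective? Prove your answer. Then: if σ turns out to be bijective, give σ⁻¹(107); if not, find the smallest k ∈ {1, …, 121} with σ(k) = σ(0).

61

Recall: σ is injective when σ(s) = σ(t) forces s = t.
We have gcd(92, 122) = 2 > 1. Taking s = 0 and t = 61: σ(0) = 14 and σ(61) = 92·61 + 14 = 5626 ≡ 14 (mod 122).
So σ(0) = σ(61) while 0 ≠ 61, therefore σ is not injective, hence not bijective.
Since σ is not bijective, we find the least positive k with σ(k) = σ(0): this means 92k ≡ 0 (mod 122), i.e. 122 ∣ 92k. Since gcd(92, 122) = 2, dividing through by 2 this holds exactly when 61 ∣ 46k, and as gcd(46, 61) = 1, exactly when 61 ∣ k.
The smallest positive such k is 61.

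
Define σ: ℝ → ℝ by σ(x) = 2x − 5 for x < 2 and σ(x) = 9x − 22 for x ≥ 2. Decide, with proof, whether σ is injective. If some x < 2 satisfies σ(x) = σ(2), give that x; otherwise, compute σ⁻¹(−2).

1/2

Both pieces are strictly increasing (slopes 2 and 9), so each is injective on its own interval.
The left piece maps (−∞, 2) onto (−∞, −1); the right piece maps [2, ∞) onto [−4, ∞).
These images overlap. In particular σ(2) = −4 (right piece), and solving 2x − 5 = −4 on the left piece gives x = 1/2 < 2.
So σ(1/2) = σ(2) with 1/2 ≠ 2, and σ is not injective. This x = 1/2 is the requested value below 2.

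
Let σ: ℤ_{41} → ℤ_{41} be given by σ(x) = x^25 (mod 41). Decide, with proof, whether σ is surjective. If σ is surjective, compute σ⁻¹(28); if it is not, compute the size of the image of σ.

9

σ(3): Repeated squaring mod 41: 3^1 ≡ 3, 3^2 ≡ 3² = 9, 3^4 ≡ 9² = 81 ≡ 40, 3^8 ≡ 40² = 1600 ≡ 1, 3^16 ≡ 1² = 1. Since 25 = 16 + 8 + 1, 3^25 ≡ 1·1·3: 1·1 = 1, then 1·3 = 3. So 3^25 ≡ 3 (mod 41).
σ(7): Repeated squaring mod 41: 7^1 ≡ 7, 7^2 ≡ 7² = 49 ≡ 8, 7^4 ≡ 8² = 64 ≡ 23, 7^8 ≡ 23² = 529 ≡ 37, 7^16 ≡ 37² = 1369 ≡ 16. Since 25 = 16 + 8 + 1, 7^25 ≡ 16·37·7: 16·37 = 592 ≡ 18, then 18·7 = 126 ≡ 3. So 7^25 ≡ 3 (mod 41).
So σ(3) = σ(7) = 3 while 3 ≠ 7, therefore σ is not injective.
A non-injective map from the 41-element set ℤ_{41} to itself takes at most 40 distinct values, so it cannot be surjective. So σ is not surjective.
Since σ is not surjective, we determine |image(σ)|. Computing x^25 mod 41 for each x (by repeated squaring, reducing mod 41 at every step), the values σ(0), σ(1), …, σ(40) are: 0, 1, 32, 3, 40, 9, 14, 3, 9, 9, 1, 38, 38, 3, 14, 27, 1, 14, 1, 14, 32, 9, 27, 40, 27, 40, 14, 27, 38, 3, 3, 40, 32, 32, 38, 27, 32, 1, 38, 9, 40.
The distinct values are {0, 1, 3, 9, 14, 27, 32, 38, 40}; there are 9 of them.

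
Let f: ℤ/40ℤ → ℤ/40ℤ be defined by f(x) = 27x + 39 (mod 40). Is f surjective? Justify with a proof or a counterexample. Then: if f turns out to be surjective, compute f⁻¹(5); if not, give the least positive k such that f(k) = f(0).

18

By definition, f is surjective if every y in the codomain equals f(x) for some x in the domain.
Since gcd(27, 40) = 1, 27 is invertible modulo 40. Euclid's algorithm: 40 = 1·27 + 13, 27 = 2·13 + 1; back-substituting gives 1 = 3·27 − 2·40, so 27⁻¹ ≡ 3 (mod 40).
Then y ↦ 3(y − 39) is a two-sided inverse to f, so every y ∈ ℤ/40ℤ has a preimage.
So f is surjective.
Since f is surjective, we compute f⁻¹(5): solve 27x + 39 ≡ 5 (mod 40), i.e. 27x ≡ 6 (mod 40).
Multiplying by 27⁻¹ = 3 gives x ≡ 3·6 = 18 ≡ 18 (mod 40).
Check: f(18) = 27·18 + 39 = 525 = 13·40 + 5 ≡ 5 (mod 40).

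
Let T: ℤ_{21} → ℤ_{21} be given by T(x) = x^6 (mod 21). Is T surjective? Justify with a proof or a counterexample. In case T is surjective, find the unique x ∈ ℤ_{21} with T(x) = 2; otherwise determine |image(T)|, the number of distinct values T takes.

T(1) = 1^6 = 1.
T(2): Repeated squaring mod 21: 2^1 ≡ 2, 2^2 ≡ 2² = 4, 2^4 ≡ 4² = 16. Since 6 = 4 + 2, 2^6 ≡ 16·4: 16·4 = 64 ≡ 1. So 2^6 ≡ 1 (mod 21).
So T(1) = T(2) = 1 while 1 ≠ 2, hence T is not injective.
A non-injective map from the 21-element set ℤ_{21} to itself takes at most 20 distinct values, so it cannot be surjective. So T is not surjective.
Since T is not surjective, we determine |image(T)|. Computing x^6 mod 21 for each x (by repeated squaring, reducing mod 21 at every step), the values T(0), T(1), …, T(20) are: 0, 1, 1, 15, 1, 1, 15, 7, 1, 15, 1, 1, 15, 1, 7, 15, 1, 1, 15, 1, 1.
The distinct values are {0, 1, 7, 15}; there are 4 of them.

4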